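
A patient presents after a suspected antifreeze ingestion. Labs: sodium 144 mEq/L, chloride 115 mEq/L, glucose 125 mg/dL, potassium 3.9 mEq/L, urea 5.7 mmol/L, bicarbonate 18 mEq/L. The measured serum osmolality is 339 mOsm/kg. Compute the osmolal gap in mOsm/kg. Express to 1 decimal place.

38.4 mOsm/kg

Calculated osmolality = 2·Na + glucose/18 + urea
= 2·144 + 125/18 + 5.7
= 288 + 6.94 + 5.70
= 300.64 mOsm/kg ≈ 300.6 mOsm/kg
Osmolar gap = measured − calculated = 339 − 300.6 = 38.4 mOsm/kg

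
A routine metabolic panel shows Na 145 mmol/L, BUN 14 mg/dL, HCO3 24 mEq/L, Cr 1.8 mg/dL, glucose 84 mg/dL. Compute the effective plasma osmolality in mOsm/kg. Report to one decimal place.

294.7 mOsm/kg

Effective osmolality excludes urea (freely permeant across cell membranes):
2·Na + glucose/18
= 2·145 + 84/18
= 290 + 4.67
= 294.67 mOsm/kg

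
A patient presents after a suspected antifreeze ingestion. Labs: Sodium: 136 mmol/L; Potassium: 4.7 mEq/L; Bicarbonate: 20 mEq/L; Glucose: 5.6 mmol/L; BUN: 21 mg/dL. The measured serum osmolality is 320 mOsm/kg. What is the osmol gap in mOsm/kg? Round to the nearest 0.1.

34.9 mOsm/kg

Calculated osmolality = 2·Na + glucose + BUN/2.8
= 2·136 + 5.6 + 21/2.8
= 272 + 5.60 + 7.50
= 285.1 mOsm/kg ≈ 285.1 mOsm/kg
Osmolar gap = measured − calculated = 320 − 285.1 = 34.9 mOsm/kg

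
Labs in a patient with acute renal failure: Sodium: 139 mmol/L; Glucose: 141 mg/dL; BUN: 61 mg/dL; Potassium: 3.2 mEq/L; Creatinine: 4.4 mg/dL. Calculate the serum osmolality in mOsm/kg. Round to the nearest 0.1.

307.6 mOsm/kg

Calculated osmolality = 2·Na + glucose/18 + BUN/2.8
= 2·139 + 141/18 + 61/2.8
= 278 + 7.83 + 21.79
= 307.62 mOsm/kg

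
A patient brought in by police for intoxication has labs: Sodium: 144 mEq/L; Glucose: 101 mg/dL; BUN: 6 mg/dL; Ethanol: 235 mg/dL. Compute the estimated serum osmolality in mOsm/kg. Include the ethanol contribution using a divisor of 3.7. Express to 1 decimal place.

Calculated osmolality = 2·Na + glucose/18 + BUN/2.8 + ethanol/3.7
= 2·144 + 101/18 + 6/2.8 + 235/3.7
= 288 + 5.61 + 2.14 + 63.51
= 359.26 mOsm/kg

359.3 mOsm/kg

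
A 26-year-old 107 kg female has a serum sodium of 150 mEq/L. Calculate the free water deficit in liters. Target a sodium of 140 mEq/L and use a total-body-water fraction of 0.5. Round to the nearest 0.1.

TBW = 0.5 · 107 = 53.5 L
Free water deficit = TBW · (Na/140 − 1)
= 53.5 · (150/140 − 1)
= 53.5 · 0.0714
= 3.82 L

3.8 L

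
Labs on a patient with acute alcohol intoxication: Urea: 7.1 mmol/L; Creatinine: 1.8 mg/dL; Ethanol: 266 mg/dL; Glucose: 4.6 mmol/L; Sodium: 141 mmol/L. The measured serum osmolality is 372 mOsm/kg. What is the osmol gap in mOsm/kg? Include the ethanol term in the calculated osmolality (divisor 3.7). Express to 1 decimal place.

6.4 mOsm/kg

Calculated osmolality = 2·Na + glucose + urea + ethanol/3.7
= 2·141 + 4.6 + 7.1 + 266/3.7
= 282 + 4.60 + 7.10 + 71.89
= 365.59 mOsm/kg ≈ 365.6 mOsm/kg
Osmolar gap = measured − calculated = 372 − 365.6 = 6.4 mOsm/kg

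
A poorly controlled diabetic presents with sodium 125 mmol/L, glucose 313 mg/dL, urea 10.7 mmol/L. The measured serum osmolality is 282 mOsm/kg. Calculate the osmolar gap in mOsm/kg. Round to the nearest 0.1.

Calculated osmolality = 2·Na + glucose/18 + urea
= 2·125 + 313/18 + 10.7
= 250 + 17.39 + 10.70
= 278.09 mOsm/kg ≈ 278.1 mOsm/kg
Osmolar gap = measured − calculated = 282 − 278.1 = 3.9 mOsm/kg

3.9 mOsm/kg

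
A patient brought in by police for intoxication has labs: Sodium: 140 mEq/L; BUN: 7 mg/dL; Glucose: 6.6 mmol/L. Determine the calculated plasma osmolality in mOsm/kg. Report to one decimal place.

289.1 mOsm/kg

Calculated osmolality = 2·Na + glucose + BUN/2.8
= 2·140 + 6.6 + 7/2.8
= 280 + 6.60 + 2.50
= 289.1 mOsm/kg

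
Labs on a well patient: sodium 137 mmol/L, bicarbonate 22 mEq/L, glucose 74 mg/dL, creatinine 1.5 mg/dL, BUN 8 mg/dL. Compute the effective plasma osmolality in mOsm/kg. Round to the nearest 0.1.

278.1 mOsm/kg

Effective osmolality excludes urea (freely permeant across cell membranes):
2·Na + glucose/18
= 2·137 + 74/18
= 274 + 4.11
= 278.11 mOsm/kg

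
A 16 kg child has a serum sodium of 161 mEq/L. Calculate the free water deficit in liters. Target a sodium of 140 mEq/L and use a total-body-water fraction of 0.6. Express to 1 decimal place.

1.4 L

TBW = 0.6 · 16 = 9.6 L
Free water deficit = TBW · (Na/140 − 1)
= 9.6 · (161/140 − 1)
= 9.6 · 0.15
= 1.44 L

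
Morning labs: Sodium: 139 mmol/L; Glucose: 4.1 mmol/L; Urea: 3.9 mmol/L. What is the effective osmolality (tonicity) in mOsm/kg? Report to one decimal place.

Effective osmolality excludes urea (freely permeant across cell membranes):
2·Na + glucose
= 2·139 + 4.1
= 278 + 4.1
= 282.1 mOsm/kg

282.1 mOsm/kg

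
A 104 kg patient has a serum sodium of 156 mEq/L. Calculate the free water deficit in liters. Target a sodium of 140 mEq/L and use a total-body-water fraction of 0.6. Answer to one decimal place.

TBW = 0.6 · 104 = 62.4 L
Free water deficit = TBW · (Na/140 − 1)
= 62.4 · (156/140 − 1)
= 62.4 · 0.1143
= 7.13 L

7.1 L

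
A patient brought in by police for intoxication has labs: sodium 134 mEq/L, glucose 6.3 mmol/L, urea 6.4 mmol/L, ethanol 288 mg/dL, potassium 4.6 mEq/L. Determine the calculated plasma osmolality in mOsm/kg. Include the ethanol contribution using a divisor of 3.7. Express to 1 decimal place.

Calculated osmolality = 2·Na + glucose + urea + ethanol/3.7
= 2·134 + 6.3 + 6.4 + 288/3.7
= 268 + 6.30 + 6.40 + 77.84
= 358.54 mOsm/kg

358.5 mOsm/kg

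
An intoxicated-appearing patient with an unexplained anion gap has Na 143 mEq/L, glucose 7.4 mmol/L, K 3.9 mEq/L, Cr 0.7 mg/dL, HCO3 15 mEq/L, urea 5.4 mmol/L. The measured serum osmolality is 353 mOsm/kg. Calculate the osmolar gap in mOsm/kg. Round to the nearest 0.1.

54.2 mOsm/kg

Calculated osmolality = 2·Na + glucose + urea
= 2·143 + 7.4 + 5.4
= 286 + 7.40 + 5.40
= 298.8 mOsm/kg ≈ 298.8 mOsm/kg
Osmolar gap = measured − calculated = 353 − 298.8 = 54.2 mOsm/kg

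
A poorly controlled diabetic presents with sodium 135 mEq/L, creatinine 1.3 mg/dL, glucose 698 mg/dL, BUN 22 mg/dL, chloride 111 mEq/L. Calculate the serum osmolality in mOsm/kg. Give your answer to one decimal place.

316.6 mOsm/kg

Calculated osmolality = 2·Na + glucose/18 + BUN/2.8
= 2·135 + 698/18 + 22/2.8
= 270 + 38.78 + 7.86
= 316.64 mOsm/kg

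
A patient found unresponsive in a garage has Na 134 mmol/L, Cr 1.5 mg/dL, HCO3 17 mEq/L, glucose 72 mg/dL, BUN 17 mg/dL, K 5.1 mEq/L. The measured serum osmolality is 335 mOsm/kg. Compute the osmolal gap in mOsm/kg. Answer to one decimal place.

Calculated osmolality = 2·Na + glucose/18 + BUN/2.8
= 2·134 + 72/18 + 17/2.8
= 268 + 4 + 6.07
= 278.07 mOsm/kg ≈ 278.1 mOsm/kg
Osmolar gap = measured − calculated = 335 − 278.1 = 56.9 mOsm/kg

56.9 mOsm/kg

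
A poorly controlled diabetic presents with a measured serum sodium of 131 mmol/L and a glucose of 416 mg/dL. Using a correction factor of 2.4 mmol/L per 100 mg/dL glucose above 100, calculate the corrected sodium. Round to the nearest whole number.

139 mmol/L

Corrected Na = measured Na + 2.4 · (glucose − 100)/100
= 131 + 2.4 · (416 − 100)/100
= 131 + 7.6
= 138.6 mmol/L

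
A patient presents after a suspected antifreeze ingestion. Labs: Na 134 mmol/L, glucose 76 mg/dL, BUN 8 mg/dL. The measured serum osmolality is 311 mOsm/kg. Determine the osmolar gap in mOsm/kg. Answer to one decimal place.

Calculated osmolality = 2·Na + glucose/18 + BUN/2.8
= 2·134 + 76/18 + 8/2.8
= 268 + 4.22 + 2.86
= 275.08 mOsm/kg ≈ 275.1 mOsm/kg
Osmolar gap = measured − calculated = 311 − 275.1 = 35.9 mOsm/kg

35.9 mOsm/kg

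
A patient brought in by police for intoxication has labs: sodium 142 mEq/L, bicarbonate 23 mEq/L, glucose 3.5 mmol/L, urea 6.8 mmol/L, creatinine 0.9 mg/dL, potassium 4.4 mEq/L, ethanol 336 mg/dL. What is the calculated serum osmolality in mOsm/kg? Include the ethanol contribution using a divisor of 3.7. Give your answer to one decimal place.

Calculated osmolality = 2·Na + glucose + urea + ethanol/3.7
= 2·142 + 3.5 + 6.8 + 336/3.7
= 284 + 3.50 + 6.80 + 90.81
= 385.11 mOsm/kg

385.1 mOsm/kg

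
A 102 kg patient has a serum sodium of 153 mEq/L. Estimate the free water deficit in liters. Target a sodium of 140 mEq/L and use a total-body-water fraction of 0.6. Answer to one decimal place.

5.7 L

TBW = 0.6 · 102 = 61.2 L
Free water deficit = TBW · (Na/140 − 1)
= 61.2 · (153/140 − 1)
= 61.2 · 0.0929
= 5.69 L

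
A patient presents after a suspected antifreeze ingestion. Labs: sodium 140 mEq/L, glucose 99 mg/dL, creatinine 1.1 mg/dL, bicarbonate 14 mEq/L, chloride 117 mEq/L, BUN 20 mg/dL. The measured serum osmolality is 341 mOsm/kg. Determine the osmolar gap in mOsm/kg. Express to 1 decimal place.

Calculated osmolality = 2·Na + glucose/18 + BUN/2.8
= 2·140 + 99/18 + 20/2.8
= 280 + 5.50 + 7.14
= 292.64 mOsm/kg ≈ 292.6 mOsm/kg
Osmolar gap = measured − calculated = 341 − 292.6 = 48.4 mOsm/kg

48.4 mOsm/kg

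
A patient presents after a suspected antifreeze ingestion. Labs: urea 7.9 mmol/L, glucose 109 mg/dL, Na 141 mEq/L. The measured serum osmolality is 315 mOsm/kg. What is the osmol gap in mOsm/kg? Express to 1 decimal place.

Calculated osmolality = 2·Na + glucose/18 + urea
= 2·141 + 109/18 + 7.9
= 282 + 6.06 + 7.90
= 295.96 mOsm/kg ≈ 296.0 mOsm/kg
Osmolar gap = measured − calculated = 315 − 296.0 = 19.0 mOsm/kg

19.0 mOsm/kg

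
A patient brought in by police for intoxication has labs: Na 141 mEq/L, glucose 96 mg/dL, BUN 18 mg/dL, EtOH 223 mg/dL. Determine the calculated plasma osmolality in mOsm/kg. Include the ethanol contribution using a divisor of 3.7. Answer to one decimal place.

Calculated osmolality = 2·Na + glucose/18 + BUN/2.8 + ethanol/3.7
= 2·141 + 96/18 + 18/2.8 + 223/3.7
= 282 + 5.33 + 6.43 + 60.27
= 354.03 mOsm/kg

354.0 mOsm/kg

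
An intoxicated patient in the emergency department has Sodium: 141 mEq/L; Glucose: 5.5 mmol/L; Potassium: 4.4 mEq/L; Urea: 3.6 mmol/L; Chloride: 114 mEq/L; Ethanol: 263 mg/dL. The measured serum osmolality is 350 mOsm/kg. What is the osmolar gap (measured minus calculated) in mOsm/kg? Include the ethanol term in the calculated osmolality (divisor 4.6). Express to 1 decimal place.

1.7 mOsm/kg

Calculated osmolality = 2·Na + glucose + urea + ethanol/4.6
= 2·141 + 5.5 + 3.6 + 263/4.6
= 282 + 5.50 + 3.60 + 57.17
= 348.27 mOsm/kg ≈ 348.3 mOsm/kg
Osmolar gap = measured − calculated = 350 − 348.3 = 1.7 mOsm/kg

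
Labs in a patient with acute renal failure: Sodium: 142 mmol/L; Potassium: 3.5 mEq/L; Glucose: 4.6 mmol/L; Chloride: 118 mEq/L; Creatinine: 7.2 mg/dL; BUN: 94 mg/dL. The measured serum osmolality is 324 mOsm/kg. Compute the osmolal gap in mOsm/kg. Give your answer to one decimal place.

1.8 mOsm/kg

Calculated osmolality = 2·Na + glucose + BUN/2.8
= 2·142 + 4.6 + 94/2.8
= 284 + 4.60 + 33.57
= 322.17 mOsm/kg ≈ 322.2 mOsm/kg
Osmolar gap = measured − calculated = 324 − 322.2 = 1.8 mOsm/kg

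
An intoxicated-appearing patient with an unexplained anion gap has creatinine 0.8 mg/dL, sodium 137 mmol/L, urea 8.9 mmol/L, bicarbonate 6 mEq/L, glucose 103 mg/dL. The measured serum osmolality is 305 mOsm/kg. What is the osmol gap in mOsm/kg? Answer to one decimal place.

16.4 mOsm/kg

Calculated osmolality = 2·Na + glucose/18 + urea
= 2·137 + 103/18 + 8.9
= 274 + 5.72 + 8.90
= 288.62 mOsm/kg ≈ 288.6 mOsm/kg
Osmolar gap = measured − calculated = 305 − 288.6 = 16.4 mOsm/kg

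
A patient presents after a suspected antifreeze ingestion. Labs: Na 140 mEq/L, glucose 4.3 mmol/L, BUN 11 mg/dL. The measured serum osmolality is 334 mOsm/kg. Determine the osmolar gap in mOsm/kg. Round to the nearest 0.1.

45.8 mOsm/kg

Calculated osmolality = 2·Na + glucose + BUN/2.8
= 2·140 + 4.3 + 11/2.8
= 280 + 4.30 + 3.93
= 288.23 mOsm/kg ≈ 288.2 mOsm/kg
Osmolar gap = measured − calculated = 334 − 288.2 = 45.8 mOsm/kg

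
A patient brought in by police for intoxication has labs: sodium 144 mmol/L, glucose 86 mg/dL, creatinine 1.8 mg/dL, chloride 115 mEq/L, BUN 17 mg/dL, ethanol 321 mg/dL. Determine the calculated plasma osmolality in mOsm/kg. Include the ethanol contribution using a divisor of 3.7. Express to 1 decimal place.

385.6 mOsm/kg

Calculated osmolality = 2·Na + glucose/18 + BUN/2.8 + ethanol/3.7
= 2·144 + 86/18 + 17/2.8 + 321/3.7
= 288 + 4.78 + 6.07 + 86.76
= 385.61 mOsm/kg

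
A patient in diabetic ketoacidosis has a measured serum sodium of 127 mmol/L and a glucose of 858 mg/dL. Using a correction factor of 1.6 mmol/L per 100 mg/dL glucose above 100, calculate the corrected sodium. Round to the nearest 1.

139 mmol/L

Corrected Na = measured Na + 1.6 · (glucose − 100)/100
= 127 + 1.6 · (858 − 100)/100
= 127 + 12.1
= 139.1 mmol/L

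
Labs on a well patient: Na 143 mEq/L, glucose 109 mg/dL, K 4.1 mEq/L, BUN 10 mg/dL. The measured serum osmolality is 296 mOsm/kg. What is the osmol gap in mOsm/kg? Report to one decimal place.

0.4 mOsm/kg

Calculated osmolality = 2·Na + glucose/18 + BUN/2.8
= 2·143 + 109/18 + 10/2.8
= 286 + 6.06 + 3.57
= 295.63 mOsm/kg ≈ 295.6 mOsm/kg
Osmolar gap = measured − calculated = 296 − 295.6 = 0.4 mOsm/kg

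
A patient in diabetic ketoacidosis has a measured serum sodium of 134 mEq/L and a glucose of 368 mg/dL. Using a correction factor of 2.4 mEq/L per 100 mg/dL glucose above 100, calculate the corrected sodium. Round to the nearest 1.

140 mEq/L

Corrected Na = measured Na + 2.4 · (glucose − 100)/100
= 134 + 2.4 · (368 − 100)/100
= 134 + 6.4
= 140.4 mEq/L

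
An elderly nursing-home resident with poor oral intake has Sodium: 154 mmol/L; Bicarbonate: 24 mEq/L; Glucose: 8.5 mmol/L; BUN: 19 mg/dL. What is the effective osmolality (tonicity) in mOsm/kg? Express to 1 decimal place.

Effective osmolality excludes urea (freely permeant across cell membranes):
2·Na + glucose
= 2·154 + 8.5
= 308 + 8.5
= 316.5 mOsm/kg

316.5 mOsm/kg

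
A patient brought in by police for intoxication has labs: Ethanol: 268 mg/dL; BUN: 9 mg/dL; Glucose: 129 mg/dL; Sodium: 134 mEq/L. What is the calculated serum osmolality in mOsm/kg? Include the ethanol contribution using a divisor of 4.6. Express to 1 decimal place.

336.6 mOsm/kg

Calculated osmolality = 2·Na + glucose/18 + BUN/2.8 + ethanol/4.6
= 2·134 + 129/18 + 9/2.8 + 268/4.6
= 268 + 7.17 + 3.21 + 58.26
= 336.64 mOsm/kg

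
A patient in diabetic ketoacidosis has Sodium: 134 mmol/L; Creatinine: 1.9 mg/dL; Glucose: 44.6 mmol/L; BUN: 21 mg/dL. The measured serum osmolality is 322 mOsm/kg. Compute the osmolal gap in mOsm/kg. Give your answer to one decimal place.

Calculated osmolality = 2·Na + glucose + BUN/2.8
= 2·134 + 44.6 + 21/2.8
= 268 + 44.60 + 7.50
= 320.1 mOsm/kg ≈ 320.1 mOsm/kg
Osmolar gap = measured − calculated = 322 − 320.1 = 1.9 mOsm/kg

1.9 mOsm/kg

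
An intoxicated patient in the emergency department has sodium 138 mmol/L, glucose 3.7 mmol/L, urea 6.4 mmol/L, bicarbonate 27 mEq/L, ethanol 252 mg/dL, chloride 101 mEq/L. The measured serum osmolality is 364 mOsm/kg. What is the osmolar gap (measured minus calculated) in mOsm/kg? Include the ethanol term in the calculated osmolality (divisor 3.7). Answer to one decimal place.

Calculated osmolality = 2·Na + glucose + urea + ethanol/3.7
= 2·138 + 3.7 + 6.4 + 252/3.7
= 276 + 3.70 + 6.40 + 68.11
= 354.21 mOsm/kg ≈ 354.2 mOsm/kg
Osmolar gap = measured − calculated = 364 − 354.2 = 9.8 mOsm/kg

9.8 mOsm/kg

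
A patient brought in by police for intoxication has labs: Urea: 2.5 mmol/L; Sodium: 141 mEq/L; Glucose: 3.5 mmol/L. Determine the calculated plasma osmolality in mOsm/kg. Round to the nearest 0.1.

288.0 mOsm/kg

Calculated osmolality = 2·Na + glucose + urea
= 2·141 + 3.5 + 2.5
= 282 + 3.50 + 2.50
= 288 mOsm/kg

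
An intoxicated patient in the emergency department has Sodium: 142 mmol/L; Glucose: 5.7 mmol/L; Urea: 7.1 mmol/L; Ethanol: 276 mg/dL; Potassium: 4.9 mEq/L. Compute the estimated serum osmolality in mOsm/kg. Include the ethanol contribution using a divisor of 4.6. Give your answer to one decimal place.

356.8 mOsm/kg

Calculated osmolality = 2·Na + glucose + urea + ethanol/4.6
= 2·142 + 5.7 + 7.1 + 276/4.6
= 284 + 5.70 + 7.10 + 60
= 356.8 mOsm/kg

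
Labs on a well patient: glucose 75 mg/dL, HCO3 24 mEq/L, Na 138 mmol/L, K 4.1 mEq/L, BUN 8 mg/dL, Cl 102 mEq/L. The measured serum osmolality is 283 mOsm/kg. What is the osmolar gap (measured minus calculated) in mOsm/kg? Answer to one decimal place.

0.0 mOsm/kg

Calculated osmolality = 2·Na + glucose/18 + BUN/2.8
= 2·138 + 75/18 + 8/2.8
= 276 + 4.17 + 2.86
= 283.03 mOsm/kg ≈ 283.0 mOsm/kg
Osmolar gap = measured − calculated = 283 − 283.0 = 0.0 mOsm/kg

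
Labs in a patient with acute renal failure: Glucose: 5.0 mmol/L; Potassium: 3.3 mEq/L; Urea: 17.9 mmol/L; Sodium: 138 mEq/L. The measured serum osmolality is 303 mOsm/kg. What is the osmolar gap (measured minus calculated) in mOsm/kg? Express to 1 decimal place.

Calculated osmolality = 2·Na + glucose + urea
= 2·138 + 5 + 17.9
= 276 + 5 + 17.90
= 298.9 mOsm/kg ≈ 298.9 mOsm/kg
Osmolar gap = measured − calculated = 303 − 298.9 = 4.1 mOsm/kg

4.1 mOsm/kg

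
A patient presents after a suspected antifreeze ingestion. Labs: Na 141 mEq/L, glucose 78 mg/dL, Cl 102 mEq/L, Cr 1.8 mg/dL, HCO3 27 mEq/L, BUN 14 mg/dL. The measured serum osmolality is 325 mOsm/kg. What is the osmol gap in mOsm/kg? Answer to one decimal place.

Calculated osmolality = 2·Na + glucose/18 + BUN/2.8
= 2·141 + 78/18 + 14/2.8
= 282 + 4.33 + 5
= 291.33 mOsm/kg ≈ 291.3 mOsm/kg
Osmolar gap = measured − calculated = 325 − 291.3 = 33.7 mOsm/kg

33.7 mOsm/kg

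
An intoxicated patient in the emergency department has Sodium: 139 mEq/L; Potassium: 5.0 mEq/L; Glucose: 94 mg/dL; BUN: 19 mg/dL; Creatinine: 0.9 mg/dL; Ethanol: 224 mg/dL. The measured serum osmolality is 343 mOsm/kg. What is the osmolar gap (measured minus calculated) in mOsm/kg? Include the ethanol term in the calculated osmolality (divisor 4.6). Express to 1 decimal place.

Calculated osmolality = 2·Na + glucose/18 + BUN/2.8 + ethanol/4.6
= 2·139 + 94/18 + 19/2.8 + 224/4.6
= 278 + 5.22 + 6.79 + 48.70
= 338.71 mOsm/kg ≈ 338.7 mOsm/kg
Osmolar gap = measured − calculated = 343 − 338.7 = 4.3 mOsm/kg

4.3 mOsm/kg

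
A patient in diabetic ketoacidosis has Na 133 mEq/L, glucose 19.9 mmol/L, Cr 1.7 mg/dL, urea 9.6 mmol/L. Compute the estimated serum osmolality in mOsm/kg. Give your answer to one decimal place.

Calculated osmolality = 2·Na + glucose + urea
= 2·133 + 19.9 + 9.6
= 266 + 19.90 + 9.60
= 295.5 mOsm/kg

295.5 mOsm/kg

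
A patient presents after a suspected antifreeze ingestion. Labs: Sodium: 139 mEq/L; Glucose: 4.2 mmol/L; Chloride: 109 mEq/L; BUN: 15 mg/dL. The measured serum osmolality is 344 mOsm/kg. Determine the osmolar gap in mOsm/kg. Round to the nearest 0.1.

56.4 mOsm/kg

Calculated osmolality = 2·Na + glucose + BUN/2.8
= 2·139 + 4.2 + 15/2.8
= 278 + 4.20 + 5.36
= 287.56 mOsm/kg ≈ 287.6 mOsm/kg
Osmolar gap = measured − calculated = 344 − 287.6 = 56.4 mOsm/kg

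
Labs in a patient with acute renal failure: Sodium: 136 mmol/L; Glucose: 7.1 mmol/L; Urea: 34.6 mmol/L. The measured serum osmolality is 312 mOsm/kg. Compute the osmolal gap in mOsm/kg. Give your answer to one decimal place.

Calculated osmolality = 2·Na + glucose + urea
= 2·136 + 7.1 + 34.6
= 272 + 7.10 + 34.60
= 313.7 mOsm/kg ≈ 313.7 mOsm/kg
Osmolar gap = measured − calculated = 312 − 313.7 = -1.7 mOsm/kg

-1.7 mOsm/kg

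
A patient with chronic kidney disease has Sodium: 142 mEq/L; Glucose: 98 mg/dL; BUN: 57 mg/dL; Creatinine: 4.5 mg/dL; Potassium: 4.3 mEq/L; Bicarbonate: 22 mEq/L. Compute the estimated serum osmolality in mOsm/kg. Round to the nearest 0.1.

Calculated osmolality = 2·Na + glucose/18 + BUN/2.8
= 2·142 + 98/18 + 57/2.8
= 284 + 5.44 + 20.36
= 309.8 mOsm/kg

309.8 mOsm/kg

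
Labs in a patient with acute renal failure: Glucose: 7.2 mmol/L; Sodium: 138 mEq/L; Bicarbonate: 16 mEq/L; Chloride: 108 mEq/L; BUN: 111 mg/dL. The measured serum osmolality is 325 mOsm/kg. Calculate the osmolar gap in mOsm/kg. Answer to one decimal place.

2.2 mOsm/kg

Calculated osmolality = 2·Na + glucose + BUN/2.8
= 2·138 + 7.2 + 111/2.8
= 276 + 7.20 + 39.64
= 322.84 mOsm/kg ≈ 322.8 mOsm/kg
Osmolar gap = measured − calculated = 325 − 322.8 = 2.2 mOsm/kg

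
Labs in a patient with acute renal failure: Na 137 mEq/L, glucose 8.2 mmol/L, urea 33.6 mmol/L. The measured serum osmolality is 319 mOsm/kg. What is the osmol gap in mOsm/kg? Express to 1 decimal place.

3.2 mOsm/kg

Calculated osmolality = 2·Na + glucose + urea
= 2·137 + 8.2 + 33.6
= 274 + 8.20 + 33.60
= 315.8 mOsm/kg ≈ 315.8 mOsm/kg
Osmolar gap = measured − calculated = 319 − 315.8 = 3.2 mOsm/kg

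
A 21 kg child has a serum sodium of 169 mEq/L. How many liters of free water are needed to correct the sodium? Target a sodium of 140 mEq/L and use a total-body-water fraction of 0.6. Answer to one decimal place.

TBW = 0.6 · 21 = 12.6 L
Free water deficit = TBW · (Na/140 − 1)
= 12.6 · (169/140 − 1)
= 12.6 · 0.2071
= 2.61 L

2.6 L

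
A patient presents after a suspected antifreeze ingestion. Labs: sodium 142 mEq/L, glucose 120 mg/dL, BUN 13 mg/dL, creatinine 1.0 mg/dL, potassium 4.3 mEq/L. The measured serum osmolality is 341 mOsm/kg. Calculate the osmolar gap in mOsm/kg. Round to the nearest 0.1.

45.7 mOsm/kg

Calculated osmolality = 2·Na + glucose/18 + BUN/2.8
= 2·142 + 120/18 + 13/2.8
= 284 + 6.67 + 4.64
= 295.31 mOsm/kg ≈ 295.3 mOsm/kg
Osmolar gap = measured − calculated = 341 − 295.3 = 45.7 mOsm/kg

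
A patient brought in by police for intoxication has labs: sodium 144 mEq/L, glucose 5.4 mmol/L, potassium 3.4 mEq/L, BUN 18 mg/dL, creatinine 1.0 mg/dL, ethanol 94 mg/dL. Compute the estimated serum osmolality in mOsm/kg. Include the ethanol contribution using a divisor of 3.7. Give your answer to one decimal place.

Calculated osmolality = 2·Na + glucose + BUN/2.8 + ethanol/3.7
= 2·144 + 5.4 + 18/2.8 + 94/3.7
= 288 + 5.40 + 6.43 + 25.41
= 325.24 mOsm/kg

325.2 mOsm/kg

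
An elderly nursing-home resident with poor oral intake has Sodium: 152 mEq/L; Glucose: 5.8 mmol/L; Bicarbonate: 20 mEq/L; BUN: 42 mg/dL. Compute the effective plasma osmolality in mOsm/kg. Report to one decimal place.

Effective osmolality excludes urea (freely permeant across cell membranes):
2·Na + glucose
= 2·152 + 5.8
= 304 + 5.8
= 309.8 mOsm/kg

309.8 mOsm/kg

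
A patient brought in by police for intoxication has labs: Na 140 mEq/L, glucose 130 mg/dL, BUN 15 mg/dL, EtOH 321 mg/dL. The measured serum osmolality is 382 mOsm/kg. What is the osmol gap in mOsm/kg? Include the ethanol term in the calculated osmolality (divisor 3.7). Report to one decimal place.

2.7 mOsm/kg

Calculated osmolality = 2·Na + glucose/18 + BUN/2.8 + ethanol/3.7
= 2·140 + 130/18 + 15/2.8 + 321/3.7
= 280 + 7.22 + 5.36 + 86.76
= 379.34 mOsm/kg ≈ 379.3 mOsm/kg
Osmolar gap = measured − calculated = 382 − 379.3 = 2.7 mOsm/kg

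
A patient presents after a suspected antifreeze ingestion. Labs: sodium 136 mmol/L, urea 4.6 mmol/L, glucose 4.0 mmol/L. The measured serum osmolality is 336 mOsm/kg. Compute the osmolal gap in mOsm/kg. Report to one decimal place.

Calculated osmolality = 2·Na + glucose + urea
= 2·136 + 4 + 4.6
= 272 + 4 + 4.60
= 280.6 mOsm/kg ≈ 280.6 mOsm/kg
Osmolar gap = measured − calculated = 336 − 280.6 = 55.4 mOsm/kg

55.4 mOsm/kg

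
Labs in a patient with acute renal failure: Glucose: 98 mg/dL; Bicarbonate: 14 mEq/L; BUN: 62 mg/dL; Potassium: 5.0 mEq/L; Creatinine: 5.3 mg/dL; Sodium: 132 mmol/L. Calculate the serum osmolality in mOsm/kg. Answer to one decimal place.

291.6 mOsm/kg

Calculated osmolality = 2·Na + glucose/18 + BUN/2.8
= 2·132 + 98/18 + 62/2.8
= 264 + 5.44 + 22.14
= 291.58 mOsm/kg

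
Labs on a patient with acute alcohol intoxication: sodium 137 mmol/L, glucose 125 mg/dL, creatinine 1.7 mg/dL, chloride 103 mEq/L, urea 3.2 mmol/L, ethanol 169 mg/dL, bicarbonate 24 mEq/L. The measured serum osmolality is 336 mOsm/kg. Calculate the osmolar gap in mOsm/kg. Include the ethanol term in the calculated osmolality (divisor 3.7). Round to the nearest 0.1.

6.2 mOsm/kg

Calculated osmolality = 2·Na + glucose/18 + urea + ethanol/3.7
= 2·137 + 125/18 + 3.2 + 169/3.7
= 274 + 6.94 + 3.20 + 45.68
= 329.82 mOsm/kg ≈ 329.8 mOsm/kg
Osmolar gap = measured − calculated = 336 − 329.8 = 6.2 mOsm/kg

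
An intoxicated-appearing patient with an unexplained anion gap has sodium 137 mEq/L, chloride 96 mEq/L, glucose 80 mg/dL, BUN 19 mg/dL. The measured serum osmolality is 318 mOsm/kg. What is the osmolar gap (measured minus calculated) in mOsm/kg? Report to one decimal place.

Calculated osmolality = 2·Na + glucose/18 + BUN/2.8
= 2·137 + 80/18 + 19/2.8
= 274 + 4.44 + 6.79
= 285.23 mOsm/kg ≈ 285.2 mOsm/kg
Osmolar gap = measured − calculated = 318 − 285.2 = 32.8 mOsm/kg

32.8 mOsm/kg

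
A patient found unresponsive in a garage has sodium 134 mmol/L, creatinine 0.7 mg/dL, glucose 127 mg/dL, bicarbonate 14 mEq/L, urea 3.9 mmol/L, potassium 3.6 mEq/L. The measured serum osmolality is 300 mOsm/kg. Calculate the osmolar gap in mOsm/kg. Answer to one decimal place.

Calculated osmolality = 2·Na + glucose/18 + urea
= 2·134 + 127/18 + 3.9
= 268 + 7.06 + 3.90
= 278.96 mOsm/kg ≈ 279.0 mOsm/kg
Osmolar gap = measured − calculated = 300 − 279.0 = 21.0 mOsm/kg

21.0 mOsm/kg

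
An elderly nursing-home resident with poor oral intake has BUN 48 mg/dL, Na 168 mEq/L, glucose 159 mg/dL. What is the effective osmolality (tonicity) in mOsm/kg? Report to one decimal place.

344.8 mOsm/kg

Effective osmolality excludes urea (freely permeant across cell membranes):
2·Na + glucose/18
= 2·168 + 159/18
= 336 + 8.83
= 344.83 mOsm/kg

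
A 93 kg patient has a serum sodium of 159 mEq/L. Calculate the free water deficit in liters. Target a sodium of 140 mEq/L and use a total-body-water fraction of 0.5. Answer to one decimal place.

TBW = 0.5 · 93 = 46.5 L
Free water deficit = TBW · (Na/140 − 1)
= 46.5 · (159/140 − 1)
= 46.5 · 0.1357
= 6.31 L

6.3 L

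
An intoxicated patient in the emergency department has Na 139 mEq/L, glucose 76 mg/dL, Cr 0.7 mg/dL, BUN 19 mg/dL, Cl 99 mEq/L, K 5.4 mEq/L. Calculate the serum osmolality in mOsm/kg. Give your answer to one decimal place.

Calculated osmolality = 2·Na + glucose/18 + BUN/2.8
= 2·139 + 76/18 + 19/2.8
= 278 + 4.22 + 6.79
= 289.01 mOsm/kg

289.0 mOsm/kg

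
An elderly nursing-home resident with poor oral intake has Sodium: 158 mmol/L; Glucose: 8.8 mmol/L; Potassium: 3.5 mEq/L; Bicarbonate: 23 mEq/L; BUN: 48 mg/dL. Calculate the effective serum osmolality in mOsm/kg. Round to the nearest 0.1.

Effective osmolality excludes urea (freely permeant across cell membranes):
2·Na + glucose
= 2·158 + 8.8
= 316 + 8.8
= 324.8 mOsm/kg

324.8 mOsm/kg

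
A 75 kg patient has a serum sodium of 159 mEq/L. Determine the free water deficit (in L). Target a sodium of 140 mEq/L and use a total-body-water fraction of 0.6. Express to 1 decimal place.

6.1 L

TBW = 0.6 · 75 = 45 L
Free water deficit = TBW · (Na/140 − 1)
= 45 · (159/140 − 1)
= 45 · 0.1357
= 6.11 L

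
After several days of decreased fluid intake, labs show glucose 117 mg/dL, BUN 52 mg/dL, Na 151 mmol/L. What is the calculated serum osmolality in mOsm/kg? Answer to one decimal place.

Calculated osmolality = 2·Na + glucose/18 + BUN/2.8
= 2·151 + 117/18 + 52/2.8
= 302 + 6.50 + 18.57
= 327.07 mOsm/kg

327.1 mOsm/kg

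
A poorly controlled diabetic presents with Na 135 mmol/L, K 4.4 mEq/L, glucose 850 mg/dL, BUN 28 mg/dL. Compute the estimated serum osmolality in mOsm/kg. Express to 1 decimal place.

327.2 mOsm/kg

Calculated osmolality = 2·Na + glucose/18 + BUN/2.8
= 2·135 + 850/18 + 28/2.8
= 270 + 47.22 + 10
= 327.22 mOsm/kg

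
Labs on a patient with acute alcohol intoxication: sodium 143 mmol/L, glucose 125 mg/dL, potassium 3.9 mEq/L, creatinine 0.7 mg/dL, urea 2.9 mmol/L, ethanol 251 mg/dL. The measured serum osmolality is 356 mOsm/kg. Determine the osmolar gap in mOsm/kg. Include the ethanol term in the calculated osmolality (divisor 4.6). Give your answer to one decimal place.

Calculated osmolality = 2·Na + glucose/18 + urea + ethanol/4.6
= 2·143 + 125/18 + 2.9 + 251/4.6
= 286 + 6.94 + 2.90 + 54.57
= 350.41 mOsm/kg ≈ 350.4 mOsm/kg
Osmolar gap = measured − calculated = 356 − 350.4 = 5.6 mOsm/kg

5.6 mOsm/kg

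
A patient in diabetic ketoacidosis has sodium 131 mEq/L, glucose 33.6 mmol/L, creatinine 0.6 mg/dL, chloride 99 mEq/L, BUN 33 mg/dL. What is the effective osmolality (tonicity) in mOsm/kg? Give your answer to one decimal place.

295.6 mOsm/kg

Effective osmolality excludes urea (freely permeant across cell membranes):
2·Na + glucose
= 2·131 + 33.6
= 262 + 33.6
= 295.6 mOsm/kg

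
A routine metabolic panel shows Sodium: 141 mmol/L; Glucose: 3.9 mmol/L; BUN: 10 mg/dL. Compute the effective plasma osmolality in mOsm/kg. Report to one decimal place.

Effective osmolality excludes urea (freely permeant across cell membranes):
2·Na + glucose
= 2·141 + 3.9
= 282 + 3.9
= 285.9 mOsm/kg

285.9 mOsm/kg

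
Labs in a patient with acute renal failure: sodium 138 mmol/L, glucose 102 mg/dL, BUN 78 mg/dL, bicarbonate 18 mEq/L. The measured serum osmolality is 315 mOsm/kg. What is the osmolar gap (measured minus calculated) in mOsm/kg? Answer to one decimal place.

5.5 mOsm/kg

Calculated osmolality = 2·Na + glucose/18 + BUN/2.8
= 2·138 + 102/18 + 78/2.8
= 276 + 5.67 + 27.86
= 309.53 mOsm/kg ≈ 309.5 mOsm/kg
Osmolar gap = measured − calculated = 315 − 309.5 = 5.5 mOsm/kg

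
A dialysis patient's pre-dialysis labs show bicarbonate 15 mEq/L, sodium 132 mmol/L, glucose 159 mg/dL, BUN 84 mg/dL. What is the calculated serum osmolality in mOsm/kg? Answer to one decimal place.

302.8 mOsm/kg

Calculated osmolality = 2·Na + glucose/18 + BUN/2.8
= 2·132 + 159/18 + 84/2.8
= 264 + 8.83 + 30
= 302.83 mOsm/kg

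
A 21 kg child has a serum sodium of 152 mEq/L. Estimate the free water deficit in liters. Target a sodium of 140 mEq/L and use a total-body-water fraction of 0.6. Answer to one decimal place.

TBW = 0.6 · 21 = 12.6 L
Free water deficit = TBW · (Na/140 − 1)
= 12.6 · (152/140 − 1)
= 12.6 · 0.0857
= 1.08 L

1.1 L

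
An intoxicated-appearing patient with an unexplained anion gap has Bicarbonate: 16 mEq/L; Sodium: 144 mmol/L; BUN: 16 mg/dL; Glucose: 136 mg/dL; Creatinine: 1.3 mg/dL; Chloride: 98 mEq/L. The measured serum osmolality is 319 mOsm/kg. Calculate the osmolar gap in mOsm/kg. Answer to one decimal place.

Calculated osmolality = 2·Na + glucose/18 + BUN/2.8
= 2·144 + 136/18 + 16/2.8
= 288 + 7.56 + 5.71
= 301.27 mOsm/kg ≈ 301.3 mOsm/kg
Osmolar gap = measured − calculated = 319 − 301.3 = 17.7 mOsm/kg

17.7 mOsm/kg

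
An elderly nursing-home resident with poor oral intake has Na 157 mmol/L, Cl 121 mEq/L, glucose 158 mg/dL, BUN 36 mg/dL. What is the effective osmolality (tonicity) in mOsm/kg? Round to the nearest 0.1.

322.8 mOsm/kg

Effective osmolality excludes urea (freely permeant across cell membranes):
2·Na + glucose/18
= 2·157 + 158/18
= 314 + 8.78
= 322.78 mOsm/kg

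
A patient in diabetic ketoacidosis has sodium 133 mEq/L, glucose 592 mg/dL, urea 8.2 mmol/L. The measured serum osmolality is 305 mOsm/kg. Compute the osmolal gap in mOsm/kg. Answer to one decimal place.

Calculated osmolality = 2·Na + glucose/18 + urea
= 2·133 + 592/18 + 8.2
= 266 + 32.89 + 8.20
= 307.09 mOsm/kg ≈ 307.1 mOsm/kg
Osmolar gap = measured − calculated = 305 − 307.1 = -2.1 mOsm/kg

-2.1 mOsm/kg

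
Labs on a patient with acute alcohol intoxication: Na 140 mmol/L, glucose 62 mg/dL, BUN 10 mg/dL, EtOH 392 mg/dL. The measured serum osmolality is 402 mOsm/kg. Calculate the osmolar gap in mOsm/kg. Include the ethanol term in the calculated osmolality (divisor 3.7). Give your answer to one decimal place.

Calculated osmolality = 2·Na + glucose/18 + BUN/2.8 + ethanol/3.7
= 2·140 + 62/18 + 10/2.8 + 392/3.7
= 280 + 3.44 + 3.57 + 105.95
= 392.96 mOsm/kg ≈ 393.0 mOsm/kg
Osmolar gap = measured − calculated = 402 − 393.0 = 9.0 mOsm/kg

9.0 mOsm/kg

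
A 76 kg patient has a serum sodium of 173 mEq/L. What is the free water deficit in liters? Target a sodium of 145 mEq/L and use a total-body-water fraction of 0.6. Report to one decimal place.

TBW = 0.6 · 76 = 45.6 L
Free water deficit = TBW · (Na/145 − 1)
= 45.6 · (173/145 − 1)
= 45.6 · 0.1931
= 8.81 L

8.8 L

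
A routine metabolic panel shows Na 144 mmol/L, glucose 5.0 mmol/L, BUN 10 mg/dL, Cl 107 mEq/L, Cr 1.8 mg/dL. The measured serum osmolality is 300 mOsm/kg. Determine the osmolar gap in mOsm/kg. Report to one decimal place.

Calculated osmolality = 2·Na + glucose + BUN/2.8
= 2·144 + 5 + 10/2.8
= 288 + 5 + 3.57
= 296.57 mOsm/kg ≈ 296.6 mOsm/kg
Osmolar gap = measured − calculated = 300 − 296.6 = 3.4 mOsm/kg

3.4 mOsm/kg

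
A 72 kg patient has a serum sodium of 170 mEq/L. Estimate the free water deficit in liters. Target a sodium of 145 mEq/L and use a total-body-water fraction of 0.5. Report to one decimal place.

6.2 L

TBW = 0.5 · 72 = 36 L
Free water deficit = TBW · (Na/145 − 1)
= 36 · (170/145 − 1)
= 36 · 0.1724
= 6.21 L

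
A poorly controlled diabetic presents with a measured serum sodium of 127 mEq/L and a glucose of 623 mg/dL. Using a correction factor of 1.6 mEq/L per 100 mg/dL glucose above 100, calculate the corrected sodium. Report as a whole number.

Corrected Na = measured Na + 1.6 · (glucose − 100)/100
= 127 + 1.6 · (623 − 100)/100
= 127 + 8.4
= 135.4 mEq/L

135 mEq/L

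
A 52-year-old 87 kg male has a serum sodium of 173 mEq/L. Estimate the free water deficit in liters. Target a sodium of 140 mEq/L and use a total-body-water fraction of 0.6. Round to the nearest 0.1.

12.3 L

TBW = 0.6 · 87 = 52.2 L
Free water deficit = TBW · (Na/140 − 1)
= 52.2 · (173/140 − 1)
= 52.2 · 0.2357
= 12.3 L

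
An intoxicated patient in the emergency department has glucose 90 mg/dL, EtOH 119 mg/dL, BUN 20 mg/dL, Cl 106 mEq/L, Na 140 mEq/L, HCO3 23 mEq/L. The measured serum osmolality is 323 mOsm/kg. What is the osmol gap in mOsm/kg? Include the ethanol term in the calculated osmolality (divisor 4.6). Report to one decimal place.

5.0 mOsm/kg

Calculated osmolality = 2·Na + glucose/18 + BUN/2.8 + ethanol/4.6
= 2·140 + 90/18 + 20/2.8 + 119/4.6
= 280 + 5 + 7.14 + 25.87
= 318.01 mOsm/kg ≈ 318.0 mOsm/kg
Osmolar gap = measured − calculated = 323 − 318.0 = 5.0 mOsm/kg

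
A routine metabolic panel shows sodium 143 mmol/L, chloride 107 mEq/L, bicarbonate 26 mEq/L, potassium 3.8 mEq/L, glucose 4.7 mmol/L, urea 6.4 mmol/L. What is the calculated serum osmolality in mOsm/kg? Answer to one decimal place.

297.1 mOsm/kg

Calculated osmolality = 2·Na + glucose + urea
= 2·143 + 4.7 + 6.4
= 286 + 4.70 + 6.40
= 297.1 mOsm/kg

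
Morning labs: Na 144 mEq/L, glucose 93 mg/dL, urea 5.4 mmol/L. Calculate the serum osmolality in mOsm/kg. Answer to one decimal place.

298.6 mOsm/kg

Calculated osmolality = 2·Na + glucose/18 + urea
= 2·144 + 93/18 + 5.4
= 288 + 5.17 + 5.40
= 298.57 mOsm/kg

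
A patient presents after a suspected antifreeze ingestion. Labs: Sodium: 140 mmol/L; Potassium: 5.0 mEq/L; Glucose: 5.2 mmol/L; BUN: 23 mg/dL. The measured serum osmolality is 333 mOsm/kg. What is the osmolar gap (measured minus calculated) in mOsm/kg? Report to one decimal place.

Calculated osmolality = 2·Na + glucose + BUN/2.8
= 2·140 + 5.2 + 23/2.8
= 280 + 5.20 + 8.21
= 293.41 mOsm/kg ≈ 293.4 mOsm/kg
Osmolar gap = measured − calculated = 333 − 293.4 = 39.6 mOsm/kg

39.6 mOsm/kg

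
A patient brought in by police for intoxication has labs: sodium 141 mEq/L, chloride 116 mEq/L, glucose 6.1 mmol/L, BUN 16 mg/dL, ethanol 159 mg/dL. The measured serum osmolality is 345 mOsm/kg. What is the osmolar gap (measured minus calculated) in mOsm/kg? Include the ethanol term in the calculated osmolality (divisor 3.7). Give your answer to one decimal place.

8.2 mOsm/kg

Calculated osmolality = 2·Na + glucose + BUN/2.8 + ethanol/3.7
= 2·141 + 6.1 + 16/2.8 + 159/3.7
= 282 + 6.10 + 5.71 + 42.97
= 336.78 mOsm/kg ≈ 336.8 mOsm/kg
Osmolar gap = measured − calculated = 345 − 336.8 = 8.2 mOsm/kg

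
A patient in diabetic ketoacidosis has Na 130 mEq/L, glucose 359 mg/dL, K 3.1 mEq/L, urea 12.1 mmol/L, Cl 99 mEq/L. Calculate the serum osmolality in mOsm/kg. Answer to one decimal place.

Calculated osmolality = 2·Na + glucose/18 + urea
= 2·130 + 359/18 + 12.1
= 260 + 19.94 + 12.10
= 292.04 mOsm/kg

292.0 mOsm/kg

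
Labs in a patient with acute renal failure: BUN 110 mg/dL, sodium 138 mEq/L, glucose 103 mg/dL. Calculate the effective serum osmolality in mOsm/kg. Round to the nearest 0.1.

281.7 mOsm/kg

Effective osmolality excludes urea (freely permeant across cell membranes):
2·Na + glucose/18
= 2·138 + 103/18
= 276 + 5.72
= 281.72 mOsm/kg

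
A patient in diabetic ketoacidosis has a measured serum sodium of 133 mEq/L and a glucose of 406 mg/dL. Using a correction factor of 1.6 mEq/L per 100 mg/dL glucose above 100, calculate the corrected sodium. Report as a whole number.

138 mEq/L

Corrected Na = measured Na + 1.6 · (glucose − 100)/100
= 133 + 1.6 · (406 − 100)/100
= 133 + 4.9
= 137.9 mEq/L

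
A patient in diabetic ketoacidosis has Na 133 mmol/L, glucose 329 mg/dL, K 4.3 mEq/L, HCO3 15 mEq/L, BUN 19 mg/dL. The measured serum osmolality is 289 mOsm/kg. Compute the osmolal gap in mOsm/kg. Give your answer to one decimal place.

-2.1 mOsm/kg

Calculated osmolality = 2·Na + glucose/18 + BUN/2.8
= 2·133 + 329/18 + 19/2.8
= 266 + 18.28 + 6.79
= 291.07 mOsm/kg ≈ 291.1 mOsm/kg
Osmolar gap = measured − calculated = 289 − 291.1 = -2.1 mOsm/kg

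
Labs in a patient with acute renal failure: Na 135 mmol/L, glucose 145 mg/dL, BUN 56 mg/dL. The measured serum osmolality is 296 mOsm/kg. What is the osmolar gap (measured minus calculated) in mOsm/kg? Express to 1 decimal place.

Calculated osmolality = 2·Na + glucose/18 + BUN/2.8
= 2·135 + 145/18 + 56/2.8
= 270 + 8.06 + 20
= 298.06 mOsm/kg ≈ 298.1 mOsm/kg
Osmolar gap = measured − calculated = 296 − 298.1 = -2.1 mOsm/kg

-2.1 mOsm/kg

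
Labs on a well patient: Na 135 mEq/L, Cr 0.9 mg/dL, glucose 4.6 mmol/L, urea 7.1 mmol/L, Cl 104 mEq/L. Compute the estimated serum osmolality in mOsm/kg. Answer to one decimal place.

281.7 mOsm/kg

Calculated osmolality = 2·Na + glucose + urea
= 2·135 + 4.6 + 7.1
= 270 + 4.60 + 7.10
= 281.7 mOsm/kg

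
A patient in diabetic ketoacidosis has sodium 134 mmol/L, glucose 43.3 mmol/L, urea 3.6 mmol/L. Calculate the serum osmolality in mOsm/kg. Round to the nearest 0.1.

314.9 mOsm/kg

Calculated osmolality = 2·Na + glucose + urea
= 2·134 + 43.3 + 3.6
= 268 + 43.30 + 3.60
= 314.9 mOsm/kg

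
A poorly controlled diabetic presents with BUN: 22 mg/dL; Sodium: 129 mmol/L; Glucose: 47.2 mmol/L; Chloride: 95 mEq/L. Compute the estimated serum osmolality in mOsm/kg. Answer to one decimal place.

Calculated osmolality = 2·Na + glucose + BUN/2.8
= 2·129 + 47.2 + 22/2.8
= 258 + 47.20 + 7.86
= 313.06 mOsm/kg

313.1 mOsm/kg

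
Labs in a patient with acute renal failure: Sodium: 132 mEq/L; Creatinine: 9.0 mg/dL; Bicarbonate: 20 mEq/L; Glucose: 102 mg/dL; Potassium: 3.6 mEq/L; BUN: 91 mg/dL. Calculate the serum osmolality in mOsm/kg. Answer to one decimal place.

Calculated osmolality = 2·Na + glucose/18 + BUN/2.8
= 2·132 + 102/18 + 91/2.8
= 264 + 5.67 + 32.50
= 302.17 mOsm/kg

302.2 mOsm/kg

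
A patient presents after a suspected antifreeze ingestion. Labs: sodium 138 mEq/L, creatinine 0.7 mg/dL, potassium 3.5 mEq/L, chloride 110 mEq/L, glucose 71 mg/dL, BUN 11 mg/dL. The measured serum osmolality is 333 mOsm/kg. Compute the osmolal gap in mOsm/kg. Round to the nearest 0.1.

49.1 mOsm/kg

Calculated osmolality = 2·Na + glucose/18 + BUN/2.8
= 2·138 + 71/18 + 11/2.8
= 276 + 3.94 + 3.93
= 283.87 mOsm/kg ≈ 283.9 mOsm/kg
Osmolar gap = measured − calculated = 333 − 283.9 = 49.1 mOsm/kg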